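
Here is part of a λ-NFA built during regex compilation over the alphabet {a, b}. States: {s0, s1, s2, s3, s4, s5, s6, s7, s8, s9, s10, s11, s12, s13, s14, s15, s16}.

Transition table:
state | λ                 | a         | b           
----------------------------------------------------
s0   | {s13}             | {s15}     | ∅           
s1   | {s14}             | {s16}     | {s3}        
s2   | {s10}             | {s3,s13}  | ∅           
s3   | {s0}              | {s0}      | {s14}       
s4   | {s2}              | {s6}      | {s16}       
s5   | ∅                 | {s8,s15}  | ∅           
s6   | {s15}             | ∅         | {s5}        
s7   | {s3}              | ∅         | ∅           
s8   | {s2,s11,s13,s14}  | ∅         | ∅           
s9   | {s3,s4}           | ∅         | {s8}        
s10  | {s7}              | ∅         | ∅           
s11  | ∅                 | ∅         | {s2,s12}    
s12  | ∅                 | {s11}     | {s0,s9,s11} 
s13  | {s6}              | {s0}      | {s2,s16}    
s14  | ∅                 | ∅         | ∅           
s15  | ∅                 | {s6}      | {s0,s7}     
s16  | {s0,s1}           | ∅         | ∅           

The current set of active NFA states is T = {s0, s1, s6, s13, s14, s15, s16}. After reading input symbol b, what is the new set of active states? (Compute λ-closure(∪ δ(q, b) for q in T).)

s1 on b → {s3}.
s6 on b → {s5}.
s13 on b → {s2, s16}.
s15 on b → {s0, s7}.
No b-transition from s0, s14, s16.
Union after reading b: {s0, s2, s3, s5, s7, s16}.
Now take the λ-closure:
From s0 via λ: add s13.
From s2 via λ: add s10.
From s16 via λ: add s1.
From s1 via λ: add s14.
From s13 via λ: add s6.
From s6 via λ: add s15.
No new states can be added; the closed set is {s0, s1, s2, s3, s5, s6, s7, s10, s13, s14, s15, s16}.

{s0, s1, s2, s3, s5, s6, s7, s10, s13, s14, s15, s16}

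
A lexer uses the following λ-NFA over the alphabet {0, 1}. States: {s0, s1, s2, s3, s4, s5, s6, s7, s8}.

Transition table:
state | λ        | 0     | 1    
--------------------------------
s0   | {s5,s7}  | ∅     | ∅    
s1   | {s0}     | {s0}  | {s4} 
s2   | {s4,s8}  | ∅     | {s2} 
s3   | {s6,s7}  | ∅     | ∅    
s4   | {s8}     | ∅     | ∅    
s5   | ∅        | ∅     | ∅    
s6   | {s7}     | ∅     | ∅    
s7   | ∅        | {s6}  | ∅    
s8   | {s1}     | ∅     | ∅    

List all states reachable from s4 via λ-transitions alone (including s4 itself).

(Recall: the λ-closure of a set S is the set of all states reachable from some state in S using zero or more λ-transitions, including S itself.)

{s0, s1, s4, s5, s7, s8}

Start with {s4}.
From s4 via λ: add s8.
From s8 via λ: add s1.
From s1 via λ: add s0.
From s0 via λ: add s5, s7.
No new states can be added; the closed set is {s0, s1, s4, s5, s7, s8}.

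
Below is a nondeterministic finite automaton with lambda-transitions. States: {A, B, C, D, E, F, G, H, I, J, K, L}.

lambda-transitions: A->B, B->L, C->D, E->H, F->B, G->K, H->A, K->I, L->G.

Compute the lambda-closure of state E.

{A, B, E, G, H, I, K, L}

Start with {E}.
From E via lambda: add H.
From H via lambda: add A.
From A via lambda: add B.
From B via lambda: add L.
From L via lambda: add G.
From G via lambda: add K.
From K via lambda: add I.
No new states can be added; the closed set is {A, B, E, G, H, I, K, L}.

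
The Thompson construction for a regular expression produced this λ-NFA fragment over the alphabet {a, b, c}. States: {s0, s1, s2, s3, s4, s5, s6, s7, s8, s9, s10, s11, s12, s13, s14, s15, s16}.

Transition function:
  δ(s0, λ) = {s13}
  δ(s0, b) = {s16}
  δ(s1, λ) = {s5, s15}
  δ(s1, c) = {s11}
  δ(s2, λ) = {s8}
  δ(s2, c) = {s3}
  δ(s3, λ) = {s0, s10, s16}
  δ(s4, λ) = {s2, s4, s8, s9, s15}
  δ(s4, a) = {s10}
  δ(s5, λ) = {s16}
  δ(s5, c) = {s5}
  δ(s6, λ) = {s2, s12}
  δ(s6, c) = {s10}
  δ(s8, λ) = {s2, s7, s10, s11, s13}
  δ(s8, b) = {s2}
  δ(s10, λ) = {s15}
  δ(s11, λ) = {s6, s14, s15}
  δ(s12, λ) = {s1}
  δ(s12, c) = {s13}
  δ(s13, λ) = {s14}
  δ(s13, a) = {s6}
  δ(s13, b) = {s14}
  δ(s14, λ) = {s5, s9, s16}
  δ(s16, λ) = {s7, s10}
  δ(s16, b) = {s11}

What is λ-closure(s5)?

{s5, s7, s10, s15, s16}

Start with {s5}.
From s5 via λ: add s16.
From s16 via λ: add s7, s10.
From s10 via λ: add s15.
No new states can be added; the closed set is {s5, s7, s10, s15, s16}.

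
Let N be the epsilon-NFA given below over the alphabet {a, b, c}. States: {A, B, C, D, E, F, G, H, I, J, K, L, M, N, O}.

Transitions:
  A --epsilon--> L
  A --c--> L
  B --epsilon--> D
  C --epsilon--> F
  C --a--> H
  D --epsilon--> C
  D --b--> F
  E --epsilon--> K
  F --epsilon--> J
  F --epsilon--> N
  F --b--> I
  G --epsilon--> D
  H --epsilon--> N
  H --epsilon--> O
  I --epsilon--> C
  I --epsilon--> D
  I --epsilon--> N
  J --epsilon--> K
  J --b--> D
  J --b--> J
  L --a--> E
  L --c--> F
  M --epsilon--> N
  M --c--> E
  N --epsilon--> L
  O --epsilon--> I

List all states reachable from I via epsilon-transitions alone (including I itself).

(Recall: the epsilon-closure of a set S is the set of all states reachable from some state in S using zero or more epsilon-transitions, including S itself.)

Start with {I}.
From I via epsilon: add C, D, N.
From C via epsilon: add F.
From N via epsilon: add L.
From F via epsilon: add J.
From J via epsilon: add K.
No new states can be added; the closed set is {C, D, F, I, J, K, L, N}.

{C, D, F, I, J, K, L, N}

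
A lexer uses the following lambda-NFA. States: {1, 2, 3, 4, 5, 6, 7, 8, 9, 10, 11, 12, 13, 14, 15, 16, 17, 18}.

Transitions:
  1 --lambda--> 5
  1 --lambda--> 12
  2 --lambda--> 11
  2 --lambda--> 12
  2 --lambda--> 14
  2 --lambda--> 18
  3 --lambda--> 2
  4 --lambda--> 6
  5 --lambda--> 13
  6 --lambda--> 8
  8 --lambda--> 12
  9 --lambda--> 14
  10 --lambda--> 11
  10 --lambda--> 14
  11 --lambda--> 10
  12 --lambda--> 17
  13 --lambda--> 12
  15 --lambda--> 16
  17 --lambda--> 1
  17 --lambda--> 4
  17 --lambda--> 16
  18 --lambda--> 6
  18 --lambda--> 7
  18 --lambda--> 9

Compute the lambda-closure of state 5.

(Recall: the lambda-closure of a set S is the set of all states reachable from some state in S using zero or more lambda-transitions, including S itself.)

Start with {5}.
From 5 via lambda: add 13.
From 13 via lambda: add 12.
From 12 via lambda: add 17.
From 17 via lambda: add 1, 4, 16.
From 4 via lambda: add 6.
From 6 via lambda: add 8.
No new states can be added; the closed set is {1, 4, 5, 6, 8, 12, 13, 16, 17}.

{1, 4, 5, 6, 8, 12, 13, 16, 17}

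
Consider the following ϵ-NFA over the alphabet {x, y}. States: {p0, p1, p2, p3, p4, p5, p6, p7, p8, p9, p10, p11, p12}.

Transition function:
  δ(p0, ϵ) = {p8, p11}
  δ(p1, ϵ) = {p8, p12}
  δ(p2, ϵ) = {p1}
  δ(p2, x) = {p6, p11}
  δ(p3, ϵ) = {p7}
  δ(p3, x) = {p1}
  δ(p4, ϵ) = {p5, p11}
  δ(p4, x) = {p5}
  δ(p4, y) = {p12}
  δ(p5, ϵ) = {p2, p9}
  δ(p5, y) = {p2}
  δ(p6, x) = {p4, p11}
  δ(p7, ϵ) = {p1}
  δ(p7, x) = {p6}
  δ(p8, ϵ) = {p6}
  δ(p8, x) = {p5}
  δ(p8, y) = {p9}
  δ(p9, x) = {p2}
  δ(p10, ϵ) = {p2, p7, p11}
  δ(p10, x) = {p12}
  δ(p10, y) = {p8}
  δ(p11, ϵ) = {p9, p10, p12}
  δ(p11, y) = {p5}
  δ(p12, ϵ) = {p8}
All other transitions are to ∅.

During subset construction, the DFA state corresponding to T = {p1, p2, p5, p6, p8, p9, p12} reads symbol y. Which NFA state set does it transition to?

{p1, p2, p6, p8, p9, p12}

p5 on y → {p2}.
p8 on y → {p9}.
No y-transition from p1, p2, p6, p9, p12.
Union after reading y: {p2, p9}.
Now take the ϵ-closure:
From p2 via ϵ: add p1.
From p1 via ϵ: add p8, p12.
From p8 via ϵ: add p6.
No new states can be added; the closed set is {p1, p2, p6, p8, p9, p12}.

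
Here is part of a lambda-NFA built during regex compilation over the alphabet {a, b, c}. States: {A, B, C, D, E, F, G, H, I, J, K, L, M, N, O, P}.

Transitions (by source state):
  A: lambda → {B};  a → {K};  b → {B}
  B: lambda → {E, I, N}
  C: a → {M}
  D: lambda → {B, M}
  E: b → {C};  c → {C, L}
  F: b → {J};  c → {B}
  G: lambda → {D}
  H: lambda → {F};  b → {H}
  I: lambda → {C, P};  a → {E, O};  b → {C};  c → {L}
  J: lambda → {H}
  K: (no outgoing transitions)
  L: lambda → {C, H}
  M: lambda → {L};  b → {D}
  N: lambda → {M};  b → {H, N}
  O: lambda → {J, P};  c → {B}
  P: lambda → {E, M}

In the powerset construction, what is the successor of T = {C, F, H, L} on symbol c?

F on c → {B}.
No c-transition from C, H, L.
Union after reading c: {B}.
Now take the lambda-closure:
From B via lambda: add E, I, N.
From I via lambda: add C, P.
From N via lambda: add M.
From M via lambda: add L.
From L via lambda: add H.
From H via lambda: add F.
No new states can be added; the closed set is {B, C, E, F, H, I, L, M, N, P}.

{B, C, E, F, H, I, L, M, N, P}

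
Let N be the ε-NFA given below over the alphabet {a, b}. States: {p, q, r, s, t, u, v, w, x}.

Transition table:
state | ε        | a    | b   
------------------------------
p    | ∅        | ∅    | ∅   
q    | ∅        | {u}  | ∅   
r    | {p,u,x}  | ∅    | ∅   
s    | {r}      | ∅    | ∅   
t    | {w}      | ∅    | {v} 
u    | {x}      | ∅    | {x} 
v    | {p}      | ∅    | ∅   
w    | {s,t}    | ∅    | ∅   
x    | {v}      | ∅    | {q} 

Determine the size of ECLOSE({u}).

Start with {u}.
From u via ε: add x.
From x via ε: add v.
From v via ε: add p.
ε-closure = {p, u, v, x}, which has 4 states.

4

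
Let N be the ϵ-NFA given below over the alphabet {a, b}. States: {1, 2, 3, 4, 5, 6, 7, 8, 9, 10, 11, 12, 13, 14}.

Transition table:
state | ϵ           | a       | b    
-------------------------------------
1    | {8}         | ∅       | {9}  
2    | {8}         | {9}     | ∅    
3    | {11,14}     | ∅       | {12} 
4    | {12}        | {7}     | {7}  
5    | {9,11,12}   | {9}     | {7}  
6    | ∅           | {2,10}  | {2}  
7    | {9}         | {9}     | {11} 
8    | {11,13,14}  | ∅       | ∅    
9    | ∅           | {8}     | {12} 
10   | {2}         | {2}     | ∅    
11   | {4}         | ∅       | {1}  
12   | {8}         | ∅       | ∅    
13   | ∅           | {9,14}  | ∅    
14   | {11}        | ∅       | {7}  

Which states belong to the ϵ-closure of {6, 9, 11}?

{4, 6, 8, 9, 11, 12, 13, 14}

Start with {6, 9, 11}.
From 11 via ϵ: add 4.
From 4 via ϵ: add 12.
From 12 via ϵ: add 8.
From 8 via ϵ: add 13, 14.
No new states can be added; the closed set is {4, 6, 8, 9, 11, 12, 13, 14}.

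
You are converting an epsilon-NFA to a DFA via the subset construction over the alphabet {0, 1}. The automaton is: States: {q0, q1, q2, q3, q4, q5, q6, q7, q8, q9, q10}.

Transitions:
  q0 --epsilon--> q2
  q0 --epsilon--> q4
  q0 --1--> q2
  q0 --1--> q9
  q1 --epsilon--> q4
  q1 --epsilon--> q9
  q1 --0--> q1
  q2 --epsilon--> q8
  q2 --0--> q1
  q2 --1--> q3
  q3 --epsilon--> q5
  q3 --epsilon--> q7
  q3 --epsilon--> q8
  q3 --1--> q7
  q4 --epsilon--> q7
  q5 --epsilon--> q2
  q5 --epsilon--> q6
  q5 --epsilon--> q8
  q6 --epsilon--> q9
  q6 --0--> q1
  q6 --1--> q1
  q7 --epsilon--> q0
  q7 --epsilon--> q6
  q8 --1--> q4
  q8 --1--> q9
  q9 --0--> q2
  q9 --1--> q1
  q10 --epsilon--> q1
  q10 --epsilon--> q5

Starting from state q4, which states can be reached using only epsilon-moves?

{q0, q2, q4, q6, q7, q8, q9}

Start with {q4}.
From q4 via epsilon: add q7.
From q7 via epsilon: add q0, q6.
From q0 via epsilon: add q2.
From q6 via epsilon: add q9.
From q2 via epsilon: add q8.
No new states can be added; the closed set is {q0, q2, q4, q6, q7, q8, q9}.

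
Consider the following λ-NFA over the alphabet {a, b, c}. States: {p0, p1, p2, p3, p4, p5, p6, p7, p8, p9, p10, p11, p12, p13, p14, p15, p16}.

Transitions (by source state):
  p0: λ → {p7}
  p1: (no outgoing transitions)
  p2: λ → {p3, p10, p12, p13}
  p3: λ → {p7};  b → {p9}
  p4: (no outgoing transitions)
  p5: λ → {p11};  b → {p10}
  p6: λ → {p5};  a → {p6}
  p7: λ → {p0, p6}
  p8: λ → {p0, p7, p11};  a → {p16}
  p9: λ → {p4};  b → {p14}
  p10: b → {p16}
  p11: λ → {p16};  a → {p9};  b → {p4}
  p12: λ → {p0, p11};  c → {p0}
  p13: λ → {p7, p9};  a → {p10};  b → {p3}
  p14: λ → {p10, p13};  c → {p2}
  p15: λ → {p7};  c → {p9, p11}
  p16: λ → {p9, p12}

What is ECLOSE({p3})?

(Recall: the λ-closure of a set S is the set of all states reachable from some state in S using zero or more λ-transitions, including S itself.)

{p0, p3, p4, p5, p6, p7, p9, p11, p12, p16}

Start with {p3}.
From p3 via λ: add p7.
From p7 via λ: add p0, p6.
From p6 via λ: add p5.
From p5 via λ: add p11.
From p11 via λ: add p16.
From p16 via λ: add p9, p12.
From p9 via λ: add p4.
No new states can be added; the closed set is {p0, p3, p4, p5, p6, p7, p9, p11, p12, p16}.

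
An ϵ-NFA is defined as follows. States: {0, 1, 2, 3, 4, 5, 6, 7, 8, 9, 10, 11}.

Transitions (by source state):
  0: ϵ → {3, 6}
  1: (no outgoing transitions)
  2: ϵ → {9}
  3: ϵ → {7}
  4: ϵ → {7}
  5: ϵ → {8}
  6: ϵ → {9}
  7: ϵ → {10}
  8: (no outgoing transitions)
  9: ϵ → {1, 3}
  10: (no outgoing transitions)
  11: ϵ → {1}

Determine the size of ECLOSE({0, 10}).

7

Start with {0, 10}.
From 0 via ϵ: add 3, 6.
From 3 via ϵ: add 7.
From 6 via ϵ: add 9.
From 9 via ϵ: add 1.
ϵ-closure = {0, 1, 3, 6, 7, 9, 10}, which has 7 states.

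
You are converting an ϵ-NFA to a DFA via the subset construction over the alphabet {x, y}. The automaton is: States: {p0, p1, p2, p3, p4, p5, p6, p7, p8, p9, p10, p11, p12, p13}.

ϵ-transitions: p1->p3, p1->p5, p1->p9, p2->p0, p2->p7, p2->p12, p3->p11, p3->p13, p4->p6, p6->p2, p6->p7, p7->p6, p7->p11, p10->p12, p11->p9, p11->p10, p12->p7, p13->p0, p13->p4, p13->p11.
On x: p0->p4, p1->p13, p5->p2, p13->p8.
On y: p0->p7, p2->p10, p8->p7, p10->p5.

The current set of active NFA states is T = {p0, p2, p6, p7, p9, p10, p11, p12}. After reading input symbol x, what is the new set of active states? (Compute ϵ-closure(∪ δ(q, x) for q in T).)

p0 on x → {p4}.
No x-transition from p2, p6, p7, p9, p10, p11, p12.
Union after reading x: {p4}.
Now take the ϵ-closure:
From p4 via ϵ: add p6.
From p6 via ϵ: add p2, p7.
From p2 via ϵ: add p0, p12.
From p7 via ϵ: add p11.
From p11 via ϵ: add p9, p10.
No new states can be added; the closed set is {p0, p2, p4, p6, p7, p9, p10, p11, p12}.

{p0, p2, p4, p6, p7, p9, p10, p11, p12}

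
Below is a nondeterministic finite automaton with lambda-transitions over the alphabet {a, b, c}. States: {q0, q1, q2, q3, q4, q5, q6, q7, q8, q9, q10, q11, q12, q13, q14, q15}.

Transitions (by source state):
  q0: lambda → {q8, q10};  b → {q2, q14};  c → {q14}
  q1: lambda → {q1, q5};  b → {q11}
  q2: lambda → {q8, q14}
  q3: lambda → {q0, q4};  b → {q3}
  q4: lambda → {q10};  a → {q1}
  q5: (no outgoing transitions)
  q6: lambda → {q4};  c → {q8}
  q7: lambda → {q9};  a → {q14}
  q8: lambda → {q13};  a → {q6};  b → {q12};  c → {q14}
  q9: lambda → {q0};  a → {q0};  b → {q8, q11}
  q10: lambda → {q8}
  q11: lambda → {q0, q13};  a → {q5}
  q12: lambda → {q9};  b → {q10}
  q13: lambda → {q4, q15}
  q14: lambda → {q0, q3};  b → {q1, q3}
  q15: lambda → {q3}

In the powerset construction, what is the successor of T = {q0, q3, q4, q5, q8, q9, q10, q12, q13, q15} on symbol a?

q4 on a → {q1}.
q8 on a → {q6}.
q9 on a → {q0}.
No a-transition from q0, q3, q5, q10, q12, q13, q15.
Union after reading a: {q0, q1, q6}.
Now take the lambda-closure:
From q0 via lambda: add q8, q10.
From q1 via lambda: add q5.
From q6 via lambda: add q4.
From q8 via lambda: add q13.
From q13 via lambda: add q15.
From q15 via lambda: add q3.
No new states can be added; the closed set is {q0, q1, q3, q4, q5, q6, q8, q10, q13, q15}.

{q0, q1, q3, q4, q5, q6, q8, q10, q13, q15}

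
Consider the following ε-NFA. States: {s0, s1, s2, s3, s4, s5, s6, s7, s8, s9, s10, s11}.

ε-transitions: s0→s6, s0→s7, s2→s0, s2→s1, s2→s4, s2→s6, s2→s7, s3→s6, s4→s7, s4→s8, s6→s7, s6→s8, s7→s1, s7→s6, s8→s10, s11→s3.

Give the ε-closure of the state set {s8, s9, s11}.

Start with {s8, s9, s11}.
From s8 via ε: add s10.
From s11 via ε: add s3.
From s3 via ε: add s6.
From s6 via ε: add s7.
From s7 via ε: add s1.
No new states can be added; the closed set is {s1, s3, s6, s7, s8, s9, s10, s11}.

{s1, s3, s6, s7, s8, s9, s10, s11}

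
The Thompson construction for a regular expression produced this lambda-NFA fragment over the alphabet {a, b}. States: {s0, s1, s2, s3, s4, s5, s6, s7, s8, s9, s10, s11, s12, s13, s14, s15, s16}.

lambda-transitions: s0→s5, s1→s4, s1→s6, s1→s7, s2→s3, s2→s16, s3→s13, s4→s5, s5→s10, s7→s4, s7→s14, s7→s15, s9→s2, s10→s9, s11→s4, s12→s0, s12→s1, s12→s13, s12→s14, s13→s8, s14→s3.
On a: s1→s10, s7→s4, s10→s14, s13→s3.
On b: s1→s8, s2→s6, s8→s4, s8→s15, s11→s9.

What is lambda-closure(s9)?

{s2, s3, s8, s9, s13, s16}

Start with {s9}.
From s9 via lambda: add s2.
From s2 via lambda: add s3, s16.
From s3 via lambda: add s13.
From s13 via lambda: add s8.
No new states can be added; the closed set is {s2, s3, s8, s9, s13, s16}.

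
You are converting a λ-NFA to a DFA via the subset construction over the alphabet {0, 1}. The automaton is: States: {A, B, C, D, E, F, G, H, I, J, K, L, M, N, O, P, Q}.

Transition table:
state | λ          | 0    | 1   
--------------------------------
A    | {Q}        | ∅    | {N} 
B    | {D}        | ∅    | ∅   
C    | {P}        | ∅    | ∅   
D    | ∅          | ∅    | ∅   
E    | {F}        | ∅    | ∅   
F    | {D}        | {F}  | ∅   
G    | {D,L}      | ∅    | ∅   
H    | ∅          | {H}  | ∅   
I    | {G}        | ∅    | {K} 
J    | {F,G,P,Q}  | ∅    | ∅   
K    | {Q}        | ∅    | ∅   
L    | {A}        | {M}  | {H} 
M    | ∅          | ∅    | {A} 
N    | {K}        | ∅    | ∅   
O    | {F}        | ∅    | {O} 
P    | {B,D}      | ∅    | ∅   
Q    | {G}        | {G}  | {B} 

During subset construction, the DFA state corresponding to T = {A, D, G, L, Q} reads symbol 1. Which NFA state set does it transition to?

{A, B, D, G, H, K, L, N, Q}

A on 1 → {N}.
L on 1 → {H}.
Q on 1 → {B}.
No 1-transition from D, G.
Union after reading 1: {B, H, N}.
Now take the λ-closure:
From B via λ: add D.
From N via λ: add K.
From K via λ: add Q.
From Q via λ: add G.
From G via λ: add L.
From L via λ: add A.
No new states can be added; the closed set is {A, B, D, G, H, K, L, N, Q}.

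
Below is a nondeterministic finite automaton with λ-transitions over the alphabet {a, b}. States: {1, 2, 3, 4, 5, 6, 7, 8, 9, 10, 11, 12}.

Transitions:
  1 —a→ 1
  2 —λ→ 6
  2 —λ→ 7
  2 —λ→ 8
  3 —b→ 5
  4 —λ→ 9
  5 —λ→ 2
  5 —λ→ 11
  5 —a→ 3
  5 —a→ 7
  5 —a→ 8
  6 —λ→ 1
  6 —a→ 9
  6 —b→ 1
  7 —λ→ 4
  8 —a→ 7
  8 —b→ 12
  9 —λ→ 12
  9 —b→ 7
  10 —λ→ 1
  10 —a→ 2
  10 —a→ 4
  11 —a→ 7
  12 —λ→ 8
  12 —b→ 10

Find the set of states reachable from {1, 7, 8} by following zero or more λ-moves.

Start with {1, 7, 8}.
From 7 via λ: add 4.
From 4 via λ: add 9.
From 9 via λ: add 12.
No new states can be added; the closed set is {1, 4, 7, 8, 9, 12}.

{1, 4, 7, 8, 9, 12}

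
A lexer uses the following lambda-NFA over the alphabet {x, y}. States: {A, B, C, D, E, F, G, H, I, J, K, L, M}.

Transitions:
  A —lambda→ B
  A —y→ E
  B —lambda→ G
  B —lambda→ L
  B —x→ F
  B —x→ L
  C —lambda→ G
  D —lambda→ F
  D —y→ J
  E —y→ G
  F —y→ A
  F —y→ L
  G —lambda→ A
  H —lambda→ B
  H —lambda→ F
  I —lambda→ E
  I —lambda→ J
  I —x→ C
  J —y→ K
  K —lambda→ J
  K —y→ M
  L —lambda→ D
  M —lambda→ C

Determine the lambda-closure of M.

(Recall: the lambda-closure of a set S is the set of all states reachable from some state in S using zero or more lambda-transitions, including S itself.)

{A, B, C, D, F, G, L, M}

Start with {M}.
From M via lambda: add C.
From C via lambda: add G.
From G via lambda: add A.
From A via lambda: add B.
From B via lambda: add L.
From L via lambda: add D.
From D via lambda: add F.
No new states can be added; the closed set is {A, B, C, D, F, G, L, M}.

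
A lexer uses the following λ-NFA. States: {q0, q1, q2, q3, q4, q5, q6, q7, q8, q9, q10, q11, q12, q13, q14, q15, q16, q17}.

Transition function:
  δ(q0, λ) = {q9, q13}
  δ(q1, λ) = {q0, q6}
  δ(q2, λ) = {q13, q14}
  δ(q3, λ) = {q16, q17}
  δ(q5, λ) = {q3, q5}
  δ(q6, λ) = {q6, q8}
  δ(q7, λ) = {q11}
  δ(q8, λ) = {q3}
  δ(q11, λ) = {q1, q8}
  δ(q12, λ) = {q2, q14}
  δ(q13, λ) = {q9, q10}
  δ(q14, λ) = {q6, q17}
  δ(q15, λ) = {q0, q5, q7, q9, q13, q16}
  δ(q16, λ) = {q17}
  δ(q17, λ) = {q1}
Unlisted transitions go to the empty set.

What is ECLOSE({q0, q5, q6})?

Start with {q0, q5, q6}.
From q0 via λ: add q9, q13.
From q5 via λ: add q3.
From q6 via λ: add q8.
From q3 via λ: add q16, q17.
From q13 via λ: add q10.
From q17 via λ: add q1.
No new states can be added; the closed set is {q0, q1, q3, q5, q6, q8, q9, q10, q13, q16, q17}.

{q0, q1, q3, q5, q6, q8, q9, q10, q13, q16, q17}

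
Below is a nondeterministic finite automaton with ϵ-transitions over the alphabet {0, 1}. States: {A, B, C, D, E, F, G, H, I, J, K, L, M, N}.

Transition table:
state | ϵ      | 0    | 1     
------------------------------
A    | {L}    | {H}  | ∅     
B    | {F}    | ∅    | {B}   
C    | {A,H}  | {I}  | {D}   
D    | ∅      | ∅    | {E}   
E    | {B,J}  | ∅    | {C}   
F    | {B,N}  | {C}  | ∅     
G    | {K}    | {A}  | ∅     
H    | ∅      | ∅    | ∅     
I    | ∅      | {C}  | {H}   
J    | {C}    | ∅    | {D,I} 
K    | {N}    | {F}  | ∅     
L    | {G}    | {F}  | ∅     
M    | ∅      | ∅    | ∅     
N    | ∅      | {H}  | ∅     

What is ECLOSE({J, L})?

{A, C, G, H, J, K, L, N}

Start with {J, L}.
From J via ϵ: add C.
From L via ϵ: add G.
From C via ϵ: add A, H.
From G via ϵ: add K.
From K via ϵ: add N.
No new states can be added; the closed set is {A, C, G, H, J, K, L, N}.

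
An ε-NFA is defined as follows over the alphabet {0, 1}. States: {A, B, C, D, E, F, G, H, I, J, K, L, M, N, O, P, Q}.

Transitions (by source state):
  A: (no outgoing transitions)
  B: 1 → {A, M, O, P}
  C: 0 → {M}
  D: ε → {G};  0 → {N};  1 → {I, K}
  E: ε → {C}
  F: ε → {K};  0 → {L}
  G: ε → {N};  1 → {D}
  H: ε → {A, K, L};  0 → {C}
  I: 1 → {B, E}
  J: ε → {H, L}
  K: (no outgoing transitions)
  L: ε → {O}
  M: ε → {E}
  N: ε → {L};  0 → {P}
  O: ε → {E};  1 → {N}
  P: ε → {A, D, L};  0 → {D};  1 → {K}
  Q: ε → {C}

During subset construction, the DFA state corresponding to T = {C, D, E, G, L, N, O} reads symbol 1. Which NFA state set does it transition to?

D on 1 → {I, K}.
G on 1 → {D}.
O on 1 → {N}.
No 1-transition from C, E, L, N.
Union after reading 1: {D, I, K, N}.
Now take the ε-closure:
From D via ε: add G.
From N via ε: add L.
From L via ε: add O.
From O via ε: add E.
From E via ε: add C.
No new states can be added; the closed set is {C, D, E, G, I, K, L, N, O}.

{C, D, E, G, I, K, L, N, O}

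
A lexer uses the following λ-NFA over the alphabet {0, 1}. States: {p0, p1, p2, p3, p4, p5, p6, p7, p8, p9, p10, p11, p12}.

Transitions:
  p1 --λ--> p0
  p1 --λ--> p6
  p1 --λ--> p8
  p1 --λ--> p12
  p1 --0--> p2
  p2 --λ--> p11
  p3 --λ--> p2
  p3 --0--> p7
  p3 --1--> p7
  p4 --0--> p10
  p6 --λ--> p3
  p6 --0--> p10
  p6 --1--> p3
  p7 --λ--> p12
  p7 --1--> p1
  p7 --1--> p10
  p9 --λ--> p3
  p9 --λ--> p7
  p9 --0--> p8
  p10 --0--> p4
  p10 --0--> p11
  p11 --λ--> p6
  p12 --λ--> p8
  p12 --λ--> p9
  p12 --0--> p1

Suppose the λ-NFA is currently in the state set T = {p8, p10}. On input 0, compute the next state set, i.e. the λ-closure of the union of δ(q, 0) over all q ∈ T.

p10 on 0 → {p4, p11}.
No 0-transition from p8.
Union after reading 0: {p4, p11}.
Now take the λ-closure:
From p11 via λ: add p6.
From p6 via λ: add p3.
From p3 via λ: add p2.
No new states can be added; the closed set is {p2, p3, p4, p6, p11}.

{p2, p3, p4, p6, p11}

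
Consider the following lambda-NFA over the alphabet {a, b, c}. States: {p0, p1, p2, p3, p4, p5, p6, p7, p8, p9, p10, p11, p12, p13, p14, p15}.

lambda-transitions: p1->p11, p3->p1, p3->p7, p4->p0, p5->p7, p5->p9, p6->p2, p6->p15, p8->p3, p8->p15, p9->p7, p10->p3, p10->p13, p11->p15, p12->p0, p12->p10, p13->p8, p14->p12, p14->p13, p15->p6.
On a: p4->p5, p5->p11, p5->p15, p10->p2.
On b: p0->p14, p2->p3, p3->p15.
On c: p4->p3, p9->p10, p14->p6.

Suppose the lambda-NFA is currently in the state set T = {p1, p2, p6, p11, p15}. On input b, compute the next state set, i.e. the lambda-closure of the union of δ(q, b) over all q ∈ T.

p2 on b → {p3}.
No b-transition from p1, p6, p11, p15.
Union after reading b: {p3}.
Now take the lambda-closure:
From p3 via lambda: add p1, p7.
From p1 via lambda: add p11.
From p11 via lambda: add p15.
From p15 via lambda: add p6.
From p6 via lambda: add p2.
No new states can be added; the closed set is {p1, p2, p3, p6, p7, p11, p15}.

{p1, p2, p3, p6, p7, p11, p15}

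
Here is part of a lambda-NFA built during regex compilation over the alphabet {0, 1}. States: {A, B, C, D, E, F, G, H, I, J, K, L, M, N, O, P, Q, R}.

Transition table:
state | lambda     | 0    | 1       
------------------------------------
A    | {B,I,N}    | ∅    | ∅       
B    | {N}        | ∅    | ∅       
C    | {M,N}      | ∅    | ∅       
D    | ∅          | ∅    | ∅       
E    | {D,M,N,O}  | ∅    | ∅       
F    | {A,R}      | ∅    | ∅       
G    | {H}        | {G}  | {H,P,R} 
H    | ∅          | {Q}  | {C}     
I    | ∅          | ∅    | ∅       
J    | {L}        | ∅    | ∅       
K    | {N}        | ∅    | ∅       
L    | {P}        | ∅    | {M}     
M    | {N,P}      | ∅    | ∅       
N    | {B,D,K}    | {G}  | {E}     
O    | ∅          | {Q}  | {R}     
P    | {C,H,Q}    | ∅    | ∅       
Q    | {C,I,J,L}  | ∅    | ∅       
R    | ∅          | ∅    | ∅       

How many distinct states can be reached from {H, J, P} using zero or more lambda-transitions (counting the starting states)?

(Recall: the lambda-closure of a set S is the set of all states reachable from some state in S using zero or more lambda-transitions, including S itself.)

Start with {H, J, P}.
From J via lambda: add L.
From P via lambda: add C, Q.
From C via lambda: add M, N.
From Q via lambda: add I.
From N via lambda: add B, D, K.
lambda-closure = {B, C, D, H, I, J, K, L, M, N, P, Q}, which has 12 states.

12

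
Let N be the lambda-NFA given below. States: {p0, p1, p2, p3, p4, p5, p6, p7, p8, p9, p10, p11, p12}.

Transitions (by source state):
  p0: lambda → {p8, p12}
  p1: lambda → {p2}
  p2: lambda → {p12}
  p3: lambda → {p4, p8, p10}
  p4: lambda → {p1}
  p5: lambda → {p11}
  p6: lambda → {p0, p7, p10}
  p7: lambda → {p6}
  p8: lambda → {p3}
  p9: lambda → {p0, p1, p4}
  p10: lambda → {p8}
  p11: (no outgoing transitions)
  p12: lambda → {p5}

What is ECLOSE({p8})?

{p1, p2, p3, p4, p5, p8, p10, p11, p12}

Start with {p8}.
From p8 via lambda: add p3.
From p3 via lambda: add p4, p10.
From p4 via lambda: add p1.
From p1 via lambda: add p2.
From p2 via lambda: add p12.
From p12 via lambda: add p5.
From p5 via lambda: add p11.
No new states can be added; the closed set is {p1, p2, p3, p4, p5, p8, p10, p11, p12}.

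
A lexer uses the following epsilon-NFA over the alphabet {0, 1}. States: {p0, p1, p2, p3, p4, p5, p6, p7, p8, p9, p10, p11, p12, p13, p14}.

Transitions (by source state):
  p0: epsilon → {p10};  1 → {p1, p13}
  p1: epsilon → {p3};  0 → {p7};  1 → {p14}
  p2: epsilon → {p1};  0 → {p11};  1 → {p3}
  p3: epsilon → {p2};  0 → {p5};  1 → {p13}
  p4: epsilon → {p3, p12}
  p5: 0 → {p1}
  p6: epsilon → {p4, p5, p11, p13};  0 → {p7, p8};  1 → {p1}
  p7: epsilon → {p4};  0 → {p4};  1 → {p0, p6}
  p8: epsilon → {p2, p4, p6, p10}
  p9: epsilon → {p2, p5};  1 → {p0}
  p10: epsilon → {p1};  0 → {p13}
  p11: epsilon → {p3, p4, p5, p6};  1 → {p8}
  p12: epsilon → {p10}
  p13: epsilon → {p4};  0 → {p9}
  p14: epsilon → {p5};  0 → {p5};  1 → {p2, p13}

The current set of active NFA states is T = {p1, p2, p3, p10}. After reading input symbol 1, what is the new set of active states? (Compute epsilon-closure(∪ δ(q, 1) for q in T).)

p1 on 1 → {p14}.
p2 on 1 → {p3}.
p3 on 1 → {p13}.
No 1-transition from p10.
Union after reading 1: {p3, p13, p14}.
Now take the epsilon-closure:
From p3 via epsilon: add p2.
From p13 via epsilon: add p4.
From p14 via epsilon: add p5.
From p2 via epsilon: add p1.
From p4 via epsilon: add p12.
From p12 via epsilon: add p10.
No new states can be added; the closed set is {p1, p2, p3, p4, p5, p10, p12, p13, p14}.

{p1, p2, p3, p4, p5, p10, p12, p13, p14}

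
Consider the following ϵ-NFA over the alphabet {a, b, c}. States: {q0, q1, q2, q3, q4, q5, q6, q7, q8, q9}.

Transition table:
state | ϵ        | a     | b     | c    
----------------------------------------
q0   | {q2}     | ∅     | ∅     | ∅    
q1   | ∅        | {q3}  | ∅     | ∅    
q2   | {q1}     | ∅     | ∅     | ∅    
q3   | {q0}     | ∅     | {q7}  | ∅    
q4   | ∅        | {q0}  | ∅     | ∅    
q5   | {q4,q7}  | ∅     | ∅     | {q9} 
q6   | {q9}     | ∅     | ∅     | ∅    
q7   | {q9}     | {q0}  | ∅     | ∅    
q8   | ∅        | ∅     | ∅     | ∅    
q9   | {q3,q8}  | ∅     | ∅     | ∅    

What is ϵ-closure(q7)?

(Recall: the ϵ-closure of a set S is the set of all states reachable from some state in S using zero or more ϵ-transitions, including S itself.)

{q0, q1, q2, q3, q7, q8, q9}

Start with {q7}.
From q7 via ϵ: add q9.
From q9 via ϵ: add q3, q8.
From q3 via ϵ: add q0.
From q0 via ϵ: add q2.
From q2 via ϵ: add q1.
No new states can be added; the closed set is {q0, q1, q2, q3, q7, q8, q9}.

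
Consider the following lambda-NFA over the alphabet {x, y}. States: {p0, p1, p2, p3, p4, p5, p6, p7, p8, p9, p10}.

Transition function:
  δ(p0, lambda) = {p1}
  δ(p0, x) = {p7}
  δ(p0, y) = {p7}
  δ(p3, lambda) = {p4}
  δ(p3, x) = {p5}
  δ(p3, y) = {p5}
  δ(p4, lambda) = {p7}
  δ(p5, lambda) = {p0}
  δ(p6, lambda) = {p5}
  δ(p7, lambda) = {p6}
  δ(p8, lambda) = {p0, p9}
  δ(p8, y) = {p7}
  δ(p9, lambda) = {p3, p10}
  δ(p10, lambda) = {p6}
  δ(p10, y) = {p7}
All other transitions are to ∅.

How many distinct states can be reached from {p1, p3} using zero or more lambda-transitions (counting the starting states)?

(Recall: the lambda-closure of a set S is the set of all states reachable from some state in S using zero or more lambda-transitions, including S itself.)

Start with {p1, p3}.
From p3 via lambda: add p4.
From p4 via lambda: add p7.
From p7 via lambda: add p6.
From p6 via lambda: add p5.
From p5 via lambda: add p0.
lambda-closure = {p0, p1, p3, p4, p5, p6, p7}, which has 7 states.

7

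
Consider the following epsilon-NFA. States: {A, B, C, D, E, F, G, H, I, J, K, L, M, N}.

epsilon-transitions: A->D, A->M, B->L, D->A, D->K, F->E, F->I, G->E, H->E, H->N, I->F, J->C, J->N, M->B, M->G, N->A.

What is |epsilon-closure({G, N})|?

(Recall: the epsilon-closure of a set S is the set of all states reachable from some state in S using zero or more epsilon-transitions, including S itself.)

9

Start with {G, N}.
From G via epsilon: add E.
From N via epsilon: add A.
From A via epsilon: add D, M.
From D via epsilon: add K.
From M via epsilon: add B.
From B via epsilon: add L.
epsilon-closure = {A, B, D, E, G, K, L, M, N}, which has 9 states.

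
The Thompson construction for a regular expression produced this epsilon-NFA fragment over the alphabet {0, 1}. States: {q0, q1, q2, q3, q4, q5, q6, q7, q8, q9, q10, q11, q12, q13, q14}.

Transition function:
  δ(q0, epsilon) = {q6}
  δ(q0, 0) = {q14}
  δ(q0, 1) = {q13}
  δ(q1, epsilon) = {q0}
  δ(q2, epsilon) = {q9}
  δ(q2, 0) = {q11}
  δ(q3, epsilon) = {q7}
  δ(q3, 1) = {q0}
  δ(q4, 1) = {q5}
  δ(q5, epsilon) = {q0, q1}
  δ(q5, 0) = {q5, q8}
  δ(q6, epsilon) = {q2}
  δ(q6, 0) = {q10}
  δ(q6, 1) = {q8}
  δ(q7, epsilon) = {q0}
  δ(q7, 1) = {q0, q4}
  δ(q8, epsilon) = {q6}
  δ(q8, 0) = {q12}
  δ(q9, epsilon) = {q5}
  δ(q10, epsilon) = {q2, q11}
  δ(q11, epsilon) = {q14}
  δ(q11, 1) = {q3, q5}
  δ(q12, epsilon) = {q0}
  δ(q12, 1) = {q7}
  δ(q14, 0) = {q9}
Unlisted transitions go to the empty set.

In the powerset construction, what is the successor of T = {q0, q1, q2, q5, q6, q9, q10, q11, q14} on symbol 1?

q0 on 1 → {q13}.
q6 on 1 → {q8}.
q11 on 1 → {q3, q5}.
No 1-transition from q1, q2, q5, q9, q10, q14.
Union after reading 1: {q3, q5, q8, q13}.
Now take the epsilon-closure:
From q3 via epsilon: add q7.
From q5 via epsilon: add q0, q1.
From q8 via epsilon: add q6.
From q6 via epsilon: add q2.
From q2 via epsilon: add q9.
No new states can be added; the closed set is {q0, q1, q2, q3, q5, q6, q7, q8, q9, q13}.

{q0, q1, q2, q3, q5, q6, q7, q8, q9, q13}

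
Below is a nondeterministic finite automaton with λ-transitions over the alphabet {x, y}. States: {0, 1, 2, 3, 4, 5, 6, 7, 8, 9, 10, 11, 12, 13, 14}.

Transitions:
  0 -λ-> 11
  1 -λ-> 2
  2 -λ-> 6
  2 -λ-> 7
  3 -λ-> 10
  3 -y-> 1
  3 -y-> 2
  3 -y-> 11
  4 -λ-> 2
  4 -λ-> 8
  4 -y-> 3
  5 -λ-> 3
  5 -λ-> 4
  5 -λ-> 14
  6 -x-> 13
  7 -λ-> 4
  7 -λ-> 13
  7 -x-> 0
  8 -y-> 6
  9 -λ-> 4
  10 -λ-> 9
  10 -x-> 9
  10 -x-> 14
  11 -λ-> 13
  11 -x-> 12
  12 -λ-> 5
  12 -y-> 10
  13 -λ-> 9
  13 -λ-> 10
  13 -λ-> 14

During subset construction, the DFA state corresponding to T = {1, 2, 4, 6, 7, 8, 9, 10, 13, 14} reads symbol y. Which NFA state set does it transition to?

{2, 3, 4, 6, 7, 8, 9, 10, 13, 14}

4 on y → {3}.
8 on y → {6}.
No y-transition from 1, 2, 6, 7, 9, 10, 13, 14.
Union after reading y: {3, 6}.
Now take the λ-closure:
From 3 via λ: add 10.
From 10 via λ: add 9.
From 9 via λ: add 4.
From 4 via λ: add 2, 8.
From 2 via λ: add 7.
From 7 via λ: add 13.
From 13 via λ: add 14.
No new states can be added; the closed set is {2, 3, 4, 6, 7, 8, 9, 10, 13, 14}.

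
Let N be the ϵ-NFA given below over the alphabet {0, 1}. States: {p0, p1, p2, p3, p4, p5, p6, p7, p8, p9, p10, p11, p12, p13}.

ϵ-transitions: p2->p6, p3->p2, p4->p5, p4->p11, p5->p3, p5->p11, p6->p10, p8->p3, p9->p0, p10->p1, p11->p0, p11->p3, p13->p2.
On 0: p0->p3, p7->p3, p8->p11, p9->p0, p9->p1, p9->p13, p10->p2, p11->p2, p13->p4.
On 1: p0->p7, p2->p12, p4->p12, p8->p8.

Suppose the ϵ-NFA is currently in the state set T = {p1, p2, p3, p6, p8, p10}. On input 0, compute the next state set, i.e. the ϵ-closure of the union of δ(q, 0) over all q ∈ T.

p8 on 0 → {p11}.
p10 on 0 → {p2}.
No 0-transition from p1, p2, p3, p6.
Union after reading 0: {p2, p11}.
Now take the ϵ-closure:
From p2 via ϵ: add p6.
From p11 via ϵ: add p0, p3.
From p6 via ϵ: add p10.
From p10 via ϵ: add p1.
No new states can be added; the closed set is {p0, p1, p2, p3, p6, p10, p11}.

{p0, p1, p2, p3, p6, p10, p11}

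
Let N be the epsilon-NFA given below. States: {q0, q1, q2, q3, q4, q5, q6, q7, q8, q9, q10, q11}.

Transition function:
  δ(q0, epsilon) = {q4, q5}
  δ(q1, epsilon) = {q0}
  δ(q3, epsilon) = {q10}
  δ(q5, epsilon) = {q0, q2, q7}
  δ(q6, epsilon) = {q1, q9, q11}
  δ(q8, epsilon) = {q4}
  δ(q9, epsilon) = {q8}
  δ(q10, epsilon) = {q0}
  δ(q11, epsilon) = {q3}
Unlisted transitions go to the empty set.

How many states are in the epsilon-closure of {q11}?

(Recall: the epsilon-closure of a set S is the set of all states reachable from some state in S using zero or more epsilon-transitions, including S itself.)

Start with {q11}.
From q11 via epsilon: add q3.
From q3 via epsilon: add q10.
From q10 via epsilon: add q0.
From q0 via epsilon: add q4, q5.
From q5 via epsilon: add q2, q7.
epsilon-closure = {q0, q2, q3, q4, q5, q7, q10, q11}, which has 8 states.

8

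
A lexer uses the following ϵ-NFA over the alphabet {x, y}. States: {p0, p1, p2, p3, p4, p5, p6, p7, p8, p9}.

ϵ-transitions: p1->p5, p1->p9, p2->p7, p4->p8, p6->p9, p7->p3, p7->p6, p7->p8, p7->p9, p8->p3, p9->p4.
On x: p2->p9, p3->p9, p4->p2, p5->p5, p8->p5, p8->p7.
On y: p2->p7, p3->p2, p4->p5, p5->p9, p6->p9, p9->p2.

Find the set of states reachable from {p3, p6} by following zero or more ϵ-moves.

Start with {p3, p6}.
From p6 via ϵ: add p9.
From p9 via ϵ: add p4.
From p4 via ϵ: add p8.
No new states can be added; the closed set is {p3, p4, p6, p8, p9}.

{p3, p4, p6, p8, p9}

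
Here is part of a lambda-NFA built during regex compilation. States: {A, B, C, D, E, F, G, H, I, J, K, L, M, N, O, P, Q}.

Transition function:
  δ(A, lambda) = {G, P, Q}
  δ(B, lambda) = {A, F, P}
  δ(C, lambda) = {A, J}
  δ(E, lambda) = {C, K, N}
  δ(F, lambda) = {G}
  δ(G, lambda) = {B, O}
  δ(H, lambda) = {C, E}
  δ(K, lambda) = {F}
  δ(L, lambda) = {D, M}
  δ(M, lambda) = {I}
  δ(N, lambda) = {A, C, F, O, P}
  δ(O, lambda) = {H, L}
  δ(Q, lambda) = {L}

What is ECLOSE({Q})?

Start with {Q}.
From Q via lambda: add L.
From L via lambda: add D, M.
From M via lambda: add I.
No new states can be added; the closed set is {D, I, L, M, Q}.

{D, I, L, M, Q}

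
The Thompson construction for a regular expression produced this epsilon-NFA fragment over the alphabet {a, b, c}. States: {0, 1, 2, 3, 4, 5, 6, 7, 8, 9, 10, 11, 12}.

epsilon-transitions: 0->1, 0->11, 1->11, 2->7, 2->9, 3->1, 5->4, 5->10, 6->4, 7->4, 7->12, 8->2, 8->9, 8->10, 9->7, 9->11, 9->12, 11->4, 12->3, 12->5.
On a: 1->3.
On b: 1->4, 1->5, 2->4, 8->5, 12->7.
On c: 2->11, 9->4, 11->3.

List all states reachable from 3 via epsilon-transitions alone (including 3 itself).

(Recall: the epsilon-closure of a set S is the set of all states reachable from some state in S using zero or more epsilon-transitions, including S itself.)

{1, 3, 4, 11}

Start with {3}.
From 3 via epsilon: add 1.
From 1 via epsilon: add 11.
From 11 via epsilon: add 4.
No new states can be added; the closed set is {1, 3, 4, 11}.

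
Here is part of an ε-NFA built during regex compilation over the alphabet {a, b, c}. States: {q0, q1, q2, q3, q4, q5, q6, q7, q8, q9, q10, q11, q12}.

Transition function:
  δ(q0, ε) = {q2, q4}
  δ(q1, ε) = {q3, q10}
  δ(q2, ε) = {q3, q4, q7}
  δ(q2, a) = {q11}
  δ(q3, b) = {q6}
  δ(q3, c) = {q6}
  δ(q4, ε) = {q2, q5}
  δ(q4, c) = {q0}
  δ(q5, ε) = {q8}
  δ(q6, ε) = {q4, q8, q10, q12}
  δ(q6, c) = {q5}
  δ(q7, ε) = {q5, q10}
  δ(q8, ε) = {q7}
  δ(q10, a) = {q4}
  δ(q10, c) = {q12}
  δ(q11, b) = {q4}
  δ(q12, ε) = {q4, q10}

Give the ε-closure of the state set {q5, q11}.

{q5, q7, q8, q10, q11}

Start with {q5, q11}.
From q5 via ε: add q8.
From q8 via ε: add q7.
From q7 via ε: add q10.
No new states can be added; the closed set is {q5, q7, q8, q10, q11}.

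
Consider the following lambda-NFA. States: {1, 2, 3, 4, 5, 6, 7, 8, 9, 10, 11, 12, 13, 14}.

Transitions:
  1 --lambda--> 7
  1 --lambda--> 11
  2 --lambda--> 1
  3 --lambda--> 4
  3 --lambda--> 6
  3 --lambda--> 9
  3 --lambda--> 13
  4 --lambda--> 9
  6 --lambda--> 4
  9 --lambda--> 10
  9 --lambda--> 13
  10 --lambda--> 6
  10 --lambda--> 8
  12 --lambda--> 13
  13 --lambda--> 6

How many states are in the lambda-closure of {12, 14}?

8

Start with {12, 14}.
From 12 via lambda: add 13.
From 13 via lambda: add 6.
From 6 via lambda: add 4.
From 4 via lambda: add 9.
From 9 via lambda: add 10.
From 10 via lambda: add 8.
lambda-closure = {4, 6, 8, 9, 10, 12, 13, 14}, which has 8 states.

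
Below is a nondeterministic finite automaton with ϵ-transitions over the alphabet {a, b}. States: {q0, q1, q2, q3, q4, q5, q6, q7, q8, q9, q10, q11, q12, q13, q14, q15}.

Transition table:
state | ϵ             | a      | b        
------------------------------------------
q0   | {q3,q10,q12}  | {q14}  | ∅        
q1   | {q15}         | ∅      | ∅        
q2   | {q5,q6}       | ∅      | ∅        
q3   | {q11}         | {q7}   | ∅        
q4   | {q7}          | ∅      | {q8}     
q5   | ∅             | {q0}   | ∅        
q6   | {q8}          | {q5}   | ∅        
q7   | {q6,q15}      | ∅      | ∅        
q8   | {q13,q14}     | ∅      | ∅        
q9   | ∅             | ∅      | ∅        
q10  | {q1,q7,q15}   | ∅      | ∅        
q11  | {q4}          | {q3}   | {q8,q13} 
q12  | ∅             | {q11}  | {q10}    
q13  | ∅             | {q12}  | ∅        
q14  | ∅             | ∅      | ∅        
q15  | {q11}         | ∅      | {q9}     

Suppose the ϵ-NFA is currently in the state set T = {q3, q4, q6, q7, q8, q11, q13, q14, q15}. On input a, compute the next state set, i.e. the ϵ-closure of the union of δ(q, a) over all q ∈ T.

{q3, q4, q5, q6, q7, q8, q11, q12, q13, q14, q15}

q3 on a → {q7}.
q6 on a → {q5}.
q11 on a → {q3}.
q13 on a → {q12}.
No a-transition from q4, q7, q8, q14, q15.
Union after reading a: {q3, q5, q7, q12}.
Now take the ϵ-closure:
From q3 via ϵ: add q11.
From q7 via ϵ: add q6, q15.
From q6 via ϵ: add q8.
From q11 via ϵ: add q4.
From q8 via ϵ: add q13, q14.
No new states can be added; the closed set is {q3, q4, q5, q6, q7, q8, q11, q12, q13, q14, q15}.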